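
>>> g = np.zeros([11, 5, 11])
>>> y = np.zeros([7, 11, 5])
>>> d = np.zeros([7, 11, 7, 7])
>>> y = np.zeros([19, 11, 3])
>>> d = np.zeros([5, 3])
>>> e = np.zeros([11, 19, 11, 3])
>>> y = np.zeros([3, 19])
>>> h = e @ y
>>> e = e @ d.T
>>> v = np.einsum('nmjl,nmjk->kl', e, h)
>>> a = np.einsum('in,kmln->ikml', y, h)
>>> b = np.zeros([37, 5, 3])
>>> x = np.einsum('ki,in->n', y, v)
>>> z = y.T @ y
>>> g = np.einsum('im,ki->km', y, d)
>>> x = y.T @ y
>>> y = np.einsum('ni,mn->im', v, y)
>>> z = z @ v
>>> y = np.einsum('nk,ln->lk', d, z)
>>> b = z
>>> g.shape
(5, 19)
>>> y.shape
(19, 3)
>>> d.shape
(5, 3)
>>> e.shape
(11, 19, 11, 5)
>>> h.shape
(11, 19, 11, 19)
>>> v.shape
(19, 5)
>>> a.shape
(3, 11, 19, 11)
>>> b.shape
(19, 5)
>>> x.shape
(19, 19)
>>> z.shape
(19, 5)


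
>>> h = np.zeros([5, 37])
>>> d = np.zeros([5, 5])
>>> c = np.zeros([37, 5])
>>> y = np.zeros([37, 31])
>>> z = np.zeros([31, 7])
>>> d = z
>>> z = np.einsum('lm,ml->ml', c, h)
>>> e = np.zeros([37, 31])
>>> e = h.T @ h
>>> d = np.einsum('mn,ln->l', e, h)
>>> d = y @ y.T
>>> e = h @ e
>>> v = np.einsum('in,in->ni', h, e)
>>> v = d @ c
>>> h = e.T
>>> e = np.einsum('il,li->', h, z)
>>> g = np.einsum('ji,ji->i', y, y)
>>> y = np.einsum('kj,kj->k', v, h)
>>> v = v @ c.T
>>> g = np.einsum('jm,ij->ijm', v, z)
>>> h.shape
(37, 5)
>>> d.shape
(37, 37)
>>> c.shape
(37, 5)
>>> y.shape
(37,)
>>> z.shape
(5, 37)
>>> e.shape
()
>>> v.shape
(37, 37)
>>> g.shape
(5, 37, 37)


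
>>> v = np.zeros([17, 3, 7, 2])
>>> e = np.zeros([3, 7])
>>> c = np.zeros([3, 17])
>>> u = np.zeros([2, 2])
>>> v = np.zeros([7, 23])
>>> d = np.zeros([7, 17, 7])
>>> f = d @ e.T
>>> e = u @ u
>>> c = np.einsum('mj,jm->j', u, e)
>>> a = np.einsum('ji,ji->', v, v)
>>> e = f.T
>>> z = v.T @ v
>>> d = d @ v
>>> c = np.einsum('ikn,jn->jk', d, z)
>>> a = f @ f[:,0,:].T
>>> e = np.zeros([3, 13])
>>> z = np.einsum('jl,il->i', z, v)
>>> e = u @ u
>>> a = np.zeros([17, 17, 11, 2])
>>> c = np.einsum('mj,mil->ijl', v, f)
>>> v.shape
(7, 23)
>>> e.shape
(2, 2)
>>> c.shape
(17, 23, 3)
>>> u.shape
(2, 2)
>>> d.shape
(7, 17, 23)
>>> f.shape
(7, 17, 3)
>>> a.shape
(17, 17, 11, 2)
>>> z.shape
(7,)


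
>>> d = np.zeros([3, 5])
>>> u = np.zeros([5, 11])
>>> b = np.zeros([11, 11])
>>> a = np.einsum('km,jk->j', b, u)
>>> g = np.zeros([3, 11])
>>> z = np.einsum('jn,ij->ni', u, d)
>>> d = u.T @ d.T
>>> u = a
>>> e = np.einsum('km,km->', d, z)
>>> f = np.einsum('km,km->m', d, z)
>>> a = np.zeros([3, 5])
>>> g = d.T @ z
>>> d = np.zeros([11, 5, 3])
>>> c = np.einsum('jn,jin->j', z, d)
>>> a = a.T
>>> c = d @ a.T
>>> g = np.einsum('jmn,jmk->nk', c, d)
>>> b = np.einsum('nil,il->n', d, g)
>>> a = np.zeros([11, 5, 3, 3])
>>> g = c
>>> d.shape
(11, 5, 3)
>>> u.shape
(5,)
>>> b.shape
(11,)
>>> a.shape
(11, 5, 3, 3)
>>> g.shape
(11, 5, 5)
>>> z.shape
(11, 3)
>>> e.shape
()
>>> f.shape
(3,)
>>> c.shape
(11, 5, 5)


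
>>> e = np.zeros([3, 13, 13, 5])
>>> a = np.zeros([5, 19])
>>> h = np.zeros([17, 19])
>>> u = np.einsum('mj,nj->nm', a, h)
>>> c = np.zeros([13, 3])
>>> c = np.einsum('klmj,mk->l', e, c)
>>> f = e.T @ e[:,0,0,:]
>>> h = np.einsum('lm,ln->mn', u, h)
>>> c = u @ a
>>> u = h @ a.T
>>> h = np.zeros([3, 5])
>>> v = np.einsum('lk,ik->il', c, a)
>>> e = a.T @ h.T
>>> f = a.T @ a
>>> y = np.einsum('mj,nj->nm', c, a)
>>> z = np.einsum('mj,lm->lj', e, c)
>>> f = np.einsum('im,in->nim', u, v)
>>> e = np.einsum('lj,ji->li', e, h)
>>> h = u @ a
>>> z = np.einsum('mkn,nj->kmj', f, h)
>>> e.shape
(19, 5)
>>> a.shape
(5, 19)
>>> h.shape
(5, 19)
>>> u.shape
(5, 5)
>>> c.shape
(17, 19)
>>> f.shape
(17, 5, 5)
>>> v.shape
(5, 17)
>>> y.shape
(5, 17)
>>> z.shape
(5, 17, 19)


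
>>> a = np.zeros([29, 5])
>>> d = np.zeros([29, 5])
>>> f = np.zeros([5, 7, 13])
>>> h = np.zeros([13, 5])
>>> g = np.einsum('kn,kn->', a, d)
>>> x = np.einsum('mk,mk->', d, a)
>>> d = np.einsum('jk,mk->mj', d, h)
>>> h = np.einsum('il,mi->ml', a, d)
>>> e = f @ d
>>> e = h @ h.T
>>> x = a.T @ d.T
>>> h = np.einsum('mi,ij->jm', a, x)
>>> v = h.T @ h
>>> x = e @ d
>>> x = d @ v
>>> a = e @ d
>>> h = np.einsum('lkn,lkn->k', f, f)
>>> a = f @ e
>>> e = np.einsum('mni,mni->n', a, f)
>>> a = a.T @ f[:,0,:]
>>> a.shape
(13, 7, 13)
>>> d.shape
(13, 29)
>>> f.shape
(5, 7, 13)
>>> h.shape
(7,)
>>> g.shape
()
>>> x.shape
(13, 29)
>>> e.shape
(7,)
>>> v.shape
(29, 29)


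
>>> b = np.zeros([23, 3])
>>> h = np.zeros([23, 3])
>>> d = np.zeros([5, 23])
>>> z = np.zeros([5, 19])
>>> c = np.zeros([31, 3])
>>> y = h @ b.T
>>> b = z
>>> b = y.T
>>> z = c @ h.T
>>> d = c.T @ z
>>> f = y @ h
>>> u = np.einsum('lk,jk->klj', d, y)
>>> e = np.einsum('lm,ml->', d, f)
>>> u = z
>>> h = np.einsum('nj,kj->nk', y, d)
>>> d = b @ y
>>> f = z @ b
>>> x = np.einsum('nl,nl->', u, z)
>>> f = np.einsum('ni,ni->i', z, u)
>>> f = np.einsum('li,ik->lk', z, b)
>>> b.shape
(23, 23)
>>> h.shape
(23, 3)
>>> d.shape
(23, 23)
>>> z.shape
(31, 23)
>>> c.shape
(31, 3)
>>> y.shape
(23, 23)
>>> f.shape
(31, 23)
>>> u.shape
(31, 23)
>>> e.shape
()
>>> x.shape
()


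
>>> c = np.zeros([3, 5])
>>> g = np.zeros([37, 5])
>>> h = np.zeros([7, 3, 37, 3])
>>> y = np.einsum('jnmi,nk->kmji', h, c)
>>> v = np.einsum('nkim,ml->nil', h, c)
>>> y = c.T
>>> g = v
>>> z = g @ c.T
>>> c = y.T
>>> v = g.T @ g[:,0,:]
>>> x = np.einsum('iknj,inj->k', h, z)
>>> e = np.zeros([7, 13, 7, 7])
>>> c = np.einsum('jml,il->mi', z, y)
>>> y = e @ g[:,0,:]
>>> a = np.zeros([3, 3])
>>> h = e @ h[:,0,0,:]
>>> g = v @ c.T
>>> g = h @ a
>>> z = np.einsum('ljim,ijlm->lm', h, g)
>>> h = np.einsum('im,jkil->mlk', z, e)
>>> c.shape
(37, 5)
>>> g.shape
(7, 13, 7, 3)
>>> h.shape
(3, 7, 13)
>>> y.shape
(7, 13, 7, 5)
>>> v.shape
(5, 37, 5)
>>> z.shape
(7, 3)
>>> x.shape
(3,)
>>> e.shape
(7, 13, 7, 7)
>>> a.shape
(3, 3)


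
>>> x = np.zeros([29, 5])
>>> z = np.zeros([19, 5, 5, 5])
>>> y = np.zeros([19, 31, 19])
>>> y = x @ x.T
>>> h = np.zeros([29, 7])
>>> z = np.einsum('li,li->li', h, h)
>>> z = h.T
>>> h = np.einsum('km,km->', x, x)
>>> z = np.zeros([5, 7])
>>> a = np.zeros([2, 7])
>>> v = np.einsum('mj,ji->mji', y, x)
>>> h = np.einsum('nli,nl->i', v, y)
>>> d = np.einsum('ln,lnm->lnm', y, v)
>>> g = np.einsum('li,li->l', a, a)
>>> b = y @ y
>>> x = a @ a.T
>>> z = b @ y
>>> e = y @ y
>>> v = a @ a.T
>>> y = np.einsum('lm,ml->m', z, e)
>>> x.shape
(2, 2)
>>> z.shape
(29, 29)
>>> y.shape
(29,)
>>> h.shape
(5,)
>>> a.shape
(2, 7)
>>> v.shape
(2, 2)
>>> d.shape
(29, 29, 5)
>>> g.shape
(2,)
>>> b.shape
(29, 29)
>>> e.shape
(29, 29)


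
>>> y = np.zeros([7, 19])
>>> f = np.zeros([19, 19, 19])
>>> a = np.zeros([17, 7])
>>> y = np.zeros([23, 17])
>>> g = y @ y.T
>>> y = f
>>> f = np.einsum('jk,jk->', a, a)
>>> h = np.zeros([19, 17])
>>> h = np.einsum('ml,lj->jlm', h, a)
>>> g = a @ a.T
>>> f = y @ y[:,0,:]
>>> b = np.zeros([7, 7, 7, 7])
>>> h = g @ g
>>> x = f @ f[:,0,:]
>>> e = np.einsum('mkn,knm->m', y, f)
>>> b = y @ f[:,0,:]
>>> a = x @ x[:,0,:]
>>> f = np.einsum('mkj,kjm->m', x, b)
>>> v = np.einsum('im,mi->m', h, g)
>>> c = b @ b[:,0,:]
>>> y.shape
(19, 19, 19)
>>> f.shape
(19,)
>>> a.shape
(19, 19, 19)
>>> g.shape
(17, 17)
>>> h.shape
(17, 17)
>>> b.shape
(19, 19, 19)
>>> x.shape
(19, 19, 19)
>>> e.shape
(19,)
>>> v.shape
(17,)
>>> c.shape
(19, 19, 19)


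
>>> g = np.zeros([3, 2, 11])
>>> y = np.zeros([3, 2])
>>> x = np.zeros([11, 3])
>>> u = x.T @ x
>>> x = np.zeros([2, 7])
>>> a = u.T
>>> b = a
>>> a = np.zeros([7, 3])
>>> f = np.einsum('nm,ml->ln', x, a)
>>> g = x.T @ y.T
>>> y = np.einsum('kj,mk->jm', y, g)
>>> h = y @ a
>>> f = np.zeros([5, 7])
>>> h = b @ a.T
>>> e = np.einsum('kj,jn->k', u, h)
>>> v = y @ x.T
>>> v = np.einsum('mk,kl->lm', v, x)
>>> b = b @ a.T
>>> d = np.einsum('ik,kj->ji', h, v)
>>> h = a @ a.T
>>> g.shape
(7, 3)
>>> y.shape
(2, 7)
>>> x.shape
(2, 7)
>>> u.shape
(3, 3)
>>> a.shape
(7, 3)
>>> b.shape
(3, 7)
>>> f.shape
(5, 7)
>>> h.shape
(7, 7)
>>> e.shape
(3,)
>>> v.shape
(7, 2)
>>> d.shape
(2, 3)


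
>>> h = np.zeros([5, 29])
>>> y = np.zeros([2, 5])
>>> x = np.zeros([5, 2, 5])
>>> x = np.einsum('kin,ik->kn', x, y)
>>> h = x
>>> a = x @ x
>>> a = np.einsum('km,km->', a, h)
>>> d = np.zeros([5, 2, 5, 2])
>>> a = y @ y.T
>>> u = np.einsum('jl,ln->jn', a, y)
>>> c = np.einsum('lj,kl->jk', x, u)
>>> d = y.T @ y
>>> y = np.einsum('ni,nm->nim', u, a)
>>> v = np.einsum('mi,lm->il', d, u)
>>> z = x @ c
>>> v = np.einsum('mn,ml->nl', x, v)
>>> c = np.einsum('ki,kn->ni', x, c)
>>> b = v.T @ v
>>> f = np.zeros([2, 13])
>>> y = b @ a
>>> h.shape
(5, 5)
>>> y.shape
(2, 2)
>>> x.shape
(5, 5)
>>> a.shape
(2, 2)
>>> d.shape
(5, 5)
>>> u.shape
(2, 5)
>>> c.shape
(2, 5)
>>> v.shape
(5, 2)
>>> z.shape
(5, 2)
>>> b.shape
(2, 2)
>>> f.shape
(2, 13)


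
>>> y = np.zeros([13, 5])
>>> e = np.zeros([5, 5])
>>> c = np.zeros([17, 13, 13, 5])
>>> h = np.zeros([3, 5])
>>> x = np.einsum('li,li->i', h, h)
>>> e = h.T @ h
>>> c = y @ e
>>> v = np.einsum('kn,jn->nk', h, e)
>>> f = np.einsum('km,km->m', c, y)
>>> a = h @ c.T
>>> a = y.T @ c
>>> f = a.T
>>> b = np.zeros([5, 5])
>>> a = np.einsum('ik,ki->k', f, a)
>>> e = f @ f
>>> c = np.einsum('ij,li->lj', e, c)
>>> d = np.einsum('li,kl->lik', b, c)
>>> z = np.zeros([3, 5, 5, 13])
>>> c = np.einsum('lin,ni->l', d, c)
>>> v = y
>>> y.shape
(13, 5)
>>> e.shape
(5, 5)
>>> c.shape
(5,)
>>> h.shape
(3, 5)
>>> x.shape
(5,)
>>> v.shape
(13, 5)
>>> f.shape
(5, 5)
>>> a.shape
(5,)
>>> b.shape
(5, 5)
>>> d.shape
(5, 5, 13)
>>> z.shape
(3, 5, 5, 13)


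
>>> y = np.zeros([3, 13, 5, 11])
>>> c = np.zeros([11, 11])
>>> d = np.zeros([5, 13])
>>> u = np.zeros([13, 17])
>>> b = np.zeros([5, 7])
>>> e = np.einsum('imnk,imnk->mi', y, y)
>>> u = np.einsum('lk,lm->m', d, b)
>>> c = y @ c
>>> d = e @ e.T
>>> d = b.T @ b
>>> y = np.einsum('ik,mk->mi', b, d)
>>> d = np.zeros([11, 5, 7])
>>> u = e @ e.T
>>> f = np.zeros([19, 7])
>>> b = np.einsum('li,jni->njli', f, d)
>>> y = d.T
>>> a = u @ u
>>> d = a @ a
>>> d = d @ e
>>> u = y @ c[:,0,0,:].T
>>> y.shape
(7, 5, 11)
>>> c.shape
(3, 13, 5, 11)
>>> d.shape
(13, 3)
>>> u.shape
(7, 5, 3)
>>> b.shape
(5, 11, 19, 7)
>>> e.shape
(13, 3)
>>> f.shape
(19, 7)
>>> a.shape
(13, 13)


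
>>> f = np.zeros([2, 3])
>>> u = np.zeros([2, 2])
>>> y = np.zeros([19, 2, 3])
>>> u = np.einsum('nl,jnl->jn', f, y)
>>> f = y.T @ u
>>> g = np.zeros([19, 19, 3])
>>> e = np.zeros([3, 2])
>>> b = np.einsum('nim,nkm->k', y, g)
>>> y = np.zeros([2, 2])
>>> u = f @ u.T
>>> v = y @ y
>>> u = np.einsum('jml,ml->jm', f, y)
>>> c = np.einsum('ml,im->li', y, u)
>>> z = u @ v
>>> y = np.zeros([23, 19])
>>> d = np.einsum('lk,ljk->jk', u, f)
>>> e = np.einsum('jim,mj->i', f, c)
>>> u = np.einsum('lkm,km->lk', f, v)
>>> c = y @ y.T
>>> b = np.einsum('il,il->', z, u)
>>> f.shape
(3, 2, 2)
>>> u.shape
(3, 2)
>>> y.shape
(23, 19)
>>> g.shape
(19, 19, 3)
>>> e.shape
(2,)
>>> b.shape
()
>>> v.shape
(2, 2)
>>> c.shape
(23, 23)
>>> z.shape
(3, 2)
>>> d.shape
(2, 2)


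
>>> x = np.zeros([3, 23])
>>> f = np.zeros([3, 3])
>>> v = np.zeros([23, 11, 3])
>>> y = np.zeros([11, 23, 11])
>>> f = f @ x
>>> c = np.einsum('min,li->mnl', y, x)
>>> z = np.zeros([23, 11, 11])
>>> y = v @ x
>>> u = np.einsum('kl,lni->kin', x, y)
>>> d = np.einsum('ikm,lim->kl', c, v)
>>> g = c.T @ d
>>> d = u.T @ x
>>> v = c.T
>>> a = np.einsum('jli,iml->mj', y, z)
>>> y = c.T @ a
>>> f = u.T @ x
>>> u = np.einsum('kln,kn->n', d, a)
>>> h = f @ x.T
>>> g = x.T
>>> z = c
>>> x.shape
(3, 23)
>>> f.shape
(11, 23, 23)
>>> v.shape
(3, 11, 11)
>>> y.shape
(3, 11, 23)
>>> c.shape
(11, 11, 3)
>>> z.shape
(11, 11, 3)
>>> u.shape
(23,)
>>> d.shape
(11, 23, 23)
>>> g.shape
(23, 3)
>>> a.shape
(11, 23)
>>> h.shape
(11, 23, 3)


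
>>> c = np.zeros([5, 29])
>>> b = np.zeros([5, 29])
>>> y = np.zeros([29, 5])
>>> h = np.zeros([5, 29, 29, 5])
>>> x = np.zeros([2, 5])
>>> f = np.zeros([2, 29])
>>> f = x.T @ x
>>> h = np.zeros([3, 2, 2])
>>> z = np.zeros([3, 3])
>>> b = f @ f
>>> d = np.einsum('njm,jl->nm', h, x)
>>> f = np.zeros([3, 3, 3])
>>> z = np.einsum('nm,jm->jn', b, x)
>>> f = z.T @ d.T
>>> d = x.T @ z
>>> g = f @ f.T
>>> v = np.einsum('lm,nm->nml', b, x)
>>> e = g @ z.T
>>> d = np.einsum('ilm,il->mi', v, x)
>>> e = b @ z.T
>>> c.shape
(5, 29)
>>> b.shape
(5, 5)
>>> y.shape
(29, 5)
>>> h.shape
(3, 2, 2)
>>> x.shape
(2, 5)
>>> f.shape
(5, 3)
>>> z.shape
(2, 5)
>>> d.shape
(5, 2)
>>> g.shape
(5, 5)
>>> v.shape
(2, 5, 5)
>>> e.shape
(5, 2)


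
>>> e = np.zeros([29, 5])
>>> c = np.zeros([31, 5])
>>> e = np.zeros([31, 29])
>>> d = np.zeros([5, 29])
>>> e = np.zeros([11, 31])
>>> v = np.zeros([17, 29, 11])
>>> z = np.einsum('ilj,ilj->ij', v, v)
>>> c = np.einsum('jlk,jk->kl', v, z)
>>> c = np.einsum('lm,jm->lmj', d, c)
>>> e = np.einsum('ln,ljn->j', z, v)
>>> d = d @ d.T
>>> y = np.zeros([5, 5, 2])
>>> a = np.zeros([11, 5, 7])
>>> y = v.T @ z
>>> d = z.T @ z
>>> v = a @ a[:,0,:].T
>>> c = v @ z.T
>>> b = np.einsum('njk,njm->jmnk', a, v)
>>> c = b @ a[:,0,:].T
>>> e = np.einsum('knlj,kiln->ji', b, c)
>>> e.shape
(7, 11)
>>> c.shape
(5, 11, 11, 11)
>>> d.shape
(11, 11)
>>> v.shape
(11, 5, 11)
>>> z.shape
(17, 11)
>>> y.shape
(11, 29, 11)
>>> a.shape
(11, 5, 7)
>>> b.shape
(5, 11, 11, 7)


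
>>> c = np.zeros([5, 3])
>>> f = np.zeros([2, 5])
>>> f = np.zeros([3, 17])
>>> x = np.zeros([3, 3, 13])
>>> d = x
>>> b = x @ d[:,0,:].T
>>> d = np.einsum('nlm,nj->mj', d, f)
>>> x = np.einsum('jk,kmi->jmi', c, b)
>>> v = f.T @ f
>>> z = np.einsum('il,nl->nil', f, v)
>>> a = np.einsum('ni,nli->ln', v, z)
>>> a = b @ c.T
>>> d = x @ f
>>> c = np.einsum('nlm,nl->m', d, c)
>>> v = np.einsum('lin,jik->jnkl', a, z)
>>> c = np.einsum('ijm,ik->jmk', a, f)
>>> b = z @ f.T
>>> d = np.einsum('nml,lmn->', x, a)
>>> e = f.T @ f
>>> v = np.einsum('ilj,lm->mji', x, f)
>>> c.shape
(3, 5, 17)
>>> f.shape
(3, 17)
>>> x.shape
(5, 3, 3)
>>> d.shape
()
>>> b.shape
(17, 3, 3)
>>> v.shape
(17, 3, 5)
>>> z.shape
(17, 3, 17)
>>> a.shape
(3, 3, 5)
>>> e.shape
(17, 17)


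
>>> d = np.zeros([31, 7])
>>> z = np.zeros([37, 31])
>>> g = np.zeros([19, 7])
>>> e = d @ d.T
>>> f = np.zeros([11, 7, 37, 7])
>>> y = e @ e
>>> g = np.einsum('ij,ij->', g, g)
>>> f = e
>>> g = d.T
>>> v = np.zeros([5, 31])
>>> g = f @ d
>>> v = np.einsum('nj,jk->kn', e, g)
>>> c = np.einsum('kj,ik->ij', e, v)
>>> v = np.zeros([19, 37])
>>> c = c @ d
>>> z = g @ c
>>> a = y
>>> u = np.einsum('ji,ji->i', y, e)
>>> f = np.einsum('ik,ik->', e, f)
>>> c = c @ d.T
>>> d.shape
(31, 7)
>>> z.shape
(31, 7)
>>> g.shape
(31, 7)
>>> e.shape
(31, 31)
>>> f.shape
()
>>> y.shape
(31, 31)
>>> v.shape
(19, 37)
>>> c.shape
(7, 31)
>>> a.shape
(31, 31)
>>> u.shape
(31,)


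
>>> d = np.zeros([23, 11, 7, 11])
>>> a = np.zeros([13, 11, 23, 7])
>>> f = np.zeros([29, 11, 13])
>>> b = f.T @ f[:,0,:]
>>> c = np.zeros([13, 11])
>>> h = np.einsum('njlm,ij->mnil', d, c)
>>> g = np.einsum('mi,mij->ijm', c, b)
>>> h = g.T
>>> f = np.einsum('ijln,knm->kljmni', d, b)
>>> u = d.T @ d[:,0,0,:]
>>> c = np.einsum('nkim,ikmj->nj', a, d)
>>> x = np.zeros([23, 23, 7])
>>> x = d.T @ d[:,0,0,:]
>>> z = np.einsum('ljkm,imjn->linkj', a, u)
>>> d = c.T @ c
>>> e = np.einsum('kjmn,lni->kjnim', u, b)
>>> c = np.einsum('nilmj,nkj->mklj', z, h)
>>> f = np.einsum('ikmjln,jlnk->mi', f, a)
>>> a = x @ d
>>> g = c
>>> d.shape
(11, 11)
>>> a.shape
(11, 7, 11, 11)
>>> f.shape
(11, 13)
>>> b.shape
(13, 11, 13)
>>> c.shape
(23, 13, 11, 11)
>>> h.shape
(13, 13, 11)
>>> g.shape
(23, 13, 11, 11)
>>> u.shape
(11, 7, 11, 11)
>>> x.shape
(11, 7, 11, 11)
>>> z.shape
(13, 11, 11, 23, 11)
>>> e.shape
(11, 7, 11, 13, 11)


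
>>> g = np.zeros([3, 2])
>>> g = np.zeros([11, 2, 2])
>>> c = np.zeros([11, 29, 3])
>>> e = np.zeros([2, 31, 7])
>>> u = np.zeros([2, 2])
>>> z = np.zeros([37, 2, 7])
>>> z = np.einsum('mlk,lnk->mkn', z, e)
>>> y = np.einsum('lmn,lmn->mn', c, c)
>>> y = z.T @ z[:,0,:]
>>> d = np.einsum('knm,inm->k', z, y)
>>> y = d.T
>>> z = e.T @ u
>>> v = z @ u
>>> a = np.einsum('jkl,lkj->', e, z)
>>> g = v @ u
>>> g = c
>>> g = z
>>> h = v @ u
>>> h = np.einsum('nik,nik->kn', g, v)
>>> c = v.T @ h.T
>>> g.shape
(7, 31, 2)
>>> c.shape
(2, 31, 2)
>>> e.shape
(2, 31, 7)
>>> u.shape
(2, 2)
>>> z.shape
(7, 31, 2)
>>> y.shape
(37,)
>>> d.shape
(37,)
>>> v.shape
(7, 31, 2)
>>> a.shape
()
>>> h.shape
(2, 7)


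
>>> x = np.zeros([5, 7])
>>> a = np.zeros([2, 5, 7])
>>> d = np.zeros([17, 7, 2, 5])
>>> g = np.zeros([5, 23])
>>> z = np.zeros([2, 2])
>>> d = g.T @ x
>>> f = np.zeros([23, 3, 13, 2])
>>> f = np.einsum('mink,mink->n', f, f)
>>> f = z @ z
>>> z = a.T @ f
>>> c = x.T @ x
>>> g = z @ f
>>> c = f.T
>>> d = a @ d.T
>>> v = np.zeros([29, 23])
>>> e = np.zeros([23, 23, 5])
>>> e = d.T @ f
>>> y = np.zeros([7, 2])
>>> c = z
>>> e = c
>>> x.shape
(5, 7)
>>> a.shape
(2, 5, 7)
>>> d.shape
(2, 5, 23)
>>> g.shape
(7, 5, 2)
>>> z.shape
(7, 5, 2)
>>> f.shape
(2, 2)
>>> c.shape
(7, 5, 2)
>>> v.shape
(29, 23)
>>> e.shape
(7, 5, 2)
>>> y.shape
(7, 2)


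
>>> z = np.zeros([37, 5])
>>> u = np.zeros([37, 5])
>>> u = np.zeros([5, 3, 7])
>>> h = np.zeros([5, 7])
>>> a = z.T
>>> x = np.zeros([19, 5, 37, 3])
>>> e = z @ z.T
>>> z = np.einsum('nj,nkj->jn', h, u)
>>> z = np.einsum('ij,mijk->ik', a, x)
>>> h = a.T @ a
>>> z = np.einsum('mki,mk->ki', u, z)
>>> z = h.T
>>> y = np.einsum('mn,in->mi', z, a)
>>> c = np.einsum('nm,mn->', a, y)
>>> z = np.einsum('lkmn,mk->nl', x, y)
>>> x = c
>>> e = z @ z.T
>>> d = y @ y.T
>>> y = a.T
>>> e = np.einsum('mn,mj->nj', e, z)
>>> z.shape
(3, 19)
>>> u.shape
(5, 3, 7)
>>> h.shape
(37, 37)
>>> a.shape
(5, 37)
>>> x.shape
()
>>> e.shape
(3, 19)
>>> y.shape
(37, 5)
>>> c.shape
()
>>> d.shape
(37, 37)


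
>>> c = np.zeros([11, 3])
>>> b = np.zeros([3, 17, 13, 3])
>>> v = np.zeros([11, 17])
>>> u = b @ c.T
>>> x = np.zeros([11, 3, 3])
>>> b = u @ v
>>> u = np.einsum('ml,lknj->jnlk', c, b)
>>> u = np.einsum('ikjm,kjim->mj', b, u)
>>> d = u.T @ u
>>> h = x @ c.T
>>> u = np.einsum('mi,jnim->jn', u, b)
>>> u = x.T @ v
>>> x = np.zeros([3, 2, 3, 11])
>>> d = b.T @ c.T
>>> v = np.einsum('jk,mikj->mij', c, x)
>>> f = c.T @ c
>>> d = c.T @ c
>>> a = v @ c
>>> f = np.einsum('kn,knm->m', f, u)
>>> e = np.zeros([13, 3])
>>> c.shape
(11, 3)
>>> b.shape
(3, 17, 13, 17)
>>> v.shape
(3, 2, 11)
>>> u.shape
(3, 3, 17)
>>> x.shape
(3, 2, 3, 11)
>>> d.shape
(3, 3)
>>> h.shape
(11, 3, 11)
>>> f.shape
(17,)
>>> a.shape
(3, 2, 3)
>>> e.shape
(13, 3)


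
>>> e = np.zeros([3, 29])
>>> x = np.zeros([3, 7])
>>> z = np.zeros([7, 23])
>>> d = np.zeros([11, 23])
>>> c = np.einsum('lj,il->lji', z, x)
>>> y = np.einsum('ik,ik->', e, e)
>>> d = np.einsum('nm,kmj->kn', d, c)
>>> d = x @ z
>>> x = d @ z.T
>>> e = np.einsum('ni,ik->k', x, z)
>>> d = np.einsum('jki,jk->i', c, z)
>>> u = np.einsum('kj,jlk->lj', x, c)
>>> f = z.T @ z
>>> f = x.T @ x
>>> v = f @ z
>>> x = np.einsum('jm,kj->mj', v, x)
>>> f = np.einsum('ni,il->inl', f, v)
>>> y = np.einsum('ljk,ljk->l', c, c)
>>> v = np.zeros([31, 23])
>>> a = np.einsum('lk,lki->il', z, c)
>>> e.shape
(23,)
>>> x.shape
(23, 7)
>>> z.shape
(7, 23)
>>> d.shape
(3,)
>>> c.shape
(7, 23, 3)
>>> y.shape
(7,)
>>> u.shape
(23, 7)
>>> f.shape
(7, 7, 23)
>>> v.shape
(31, 23)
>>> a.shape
(3, 7)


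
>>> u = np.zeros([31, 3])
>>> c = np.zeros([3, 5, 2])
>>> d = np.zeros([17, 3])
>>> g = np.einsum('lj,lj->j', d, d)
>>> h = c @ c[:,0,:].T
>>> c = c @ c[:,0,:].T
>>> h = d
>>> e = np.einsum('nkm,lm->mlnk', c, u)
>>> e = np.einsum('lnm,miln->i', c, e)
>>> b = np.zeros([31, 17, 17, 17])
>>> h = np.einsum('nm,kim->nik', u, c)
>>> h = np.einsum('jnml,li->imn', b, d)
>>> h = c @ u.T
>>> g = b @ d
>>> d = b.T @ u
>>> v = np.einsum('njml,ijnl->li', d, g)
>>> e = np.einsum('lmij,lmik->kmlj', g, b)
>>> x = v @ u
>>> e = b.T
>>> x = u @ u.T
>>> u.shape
(31, 3)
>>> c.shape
(3, 5, 3)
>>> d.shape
(17, 17, 17, 3)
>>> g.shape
(31, 17, 17, 3)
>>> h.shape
(3, 5, 31)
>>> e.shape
(17, 17, 17, 31)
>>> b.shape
(31, 17, 17, 17)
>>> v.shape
(3, 31)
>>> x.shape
(31, 31)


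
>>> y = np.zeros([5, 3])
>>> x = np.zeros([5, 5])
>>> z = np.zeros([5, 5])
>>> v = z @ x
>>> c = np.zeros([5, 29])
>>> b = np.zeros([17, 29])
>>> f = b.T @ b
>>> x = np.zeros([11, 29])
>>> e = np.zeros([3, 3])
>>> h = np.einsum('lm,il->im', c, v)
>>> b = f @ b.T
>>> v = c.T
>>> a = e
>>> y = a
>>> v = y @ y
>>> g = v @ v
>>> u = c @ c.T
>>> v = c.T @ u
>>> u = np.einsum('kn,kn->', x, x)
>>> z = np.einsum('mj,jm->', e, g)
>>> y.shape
(3, 3)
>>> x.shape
(11, 29)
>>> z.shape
()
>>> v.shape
(29, 5)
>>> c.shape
(5, 29)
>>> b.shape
(29, 17)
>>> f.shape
(29, 29)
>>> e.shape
(3, 3)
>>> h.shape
(5, 29)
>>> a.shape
(3, 3)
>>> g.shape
(3, 3)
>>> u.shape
()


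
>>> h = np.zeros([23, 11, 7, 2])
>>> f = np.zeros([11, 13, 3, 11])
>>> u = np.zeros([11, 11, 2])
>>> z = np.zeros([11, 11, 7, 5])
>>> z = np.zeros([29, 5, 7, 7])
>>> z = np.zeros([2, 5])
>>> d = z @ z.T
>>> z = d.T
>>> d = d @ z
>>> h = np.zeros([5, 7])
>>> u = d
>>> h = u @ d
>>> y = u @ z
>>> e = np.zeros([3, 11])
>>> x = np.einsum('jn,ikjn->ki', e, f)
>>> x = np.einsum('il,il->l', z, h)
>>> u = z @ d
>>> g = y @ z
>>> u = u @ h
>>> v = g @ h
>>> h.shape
(2, 2)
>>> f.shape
(11, 13, 3, 11)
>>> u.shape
(2, 2)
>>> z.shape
(2, 2)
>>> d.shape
(2, 2)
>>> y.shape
(2, 2)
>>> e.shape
(3, 11)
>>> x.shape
(2,)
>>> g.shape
(2, 2)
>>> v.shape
(2, 2)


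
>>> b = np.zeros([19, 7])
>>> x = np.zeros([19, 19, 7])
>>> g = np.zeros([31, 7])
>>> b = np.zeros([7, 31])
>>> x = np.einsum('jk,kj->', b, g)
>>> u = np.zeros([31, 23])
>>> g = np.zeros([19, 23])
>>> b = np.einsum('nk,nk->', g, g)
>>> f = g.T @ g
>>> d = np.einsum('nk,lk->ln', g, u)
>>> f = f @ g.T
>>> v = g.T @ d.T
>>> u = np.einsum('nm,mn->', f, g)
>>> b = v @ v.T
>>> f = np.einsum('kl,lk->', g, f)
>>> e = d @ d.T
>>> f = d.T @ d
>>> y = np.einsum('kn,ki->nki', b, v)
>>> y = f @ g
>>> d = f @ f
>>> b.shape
(23, 23)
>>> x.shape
()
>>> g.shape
(19, 23)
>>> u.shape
()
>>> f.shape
(19, 19)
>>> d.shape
(19, 19)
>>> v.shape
(23, 31)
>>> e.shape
(31, 31)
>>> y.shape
(19, 23)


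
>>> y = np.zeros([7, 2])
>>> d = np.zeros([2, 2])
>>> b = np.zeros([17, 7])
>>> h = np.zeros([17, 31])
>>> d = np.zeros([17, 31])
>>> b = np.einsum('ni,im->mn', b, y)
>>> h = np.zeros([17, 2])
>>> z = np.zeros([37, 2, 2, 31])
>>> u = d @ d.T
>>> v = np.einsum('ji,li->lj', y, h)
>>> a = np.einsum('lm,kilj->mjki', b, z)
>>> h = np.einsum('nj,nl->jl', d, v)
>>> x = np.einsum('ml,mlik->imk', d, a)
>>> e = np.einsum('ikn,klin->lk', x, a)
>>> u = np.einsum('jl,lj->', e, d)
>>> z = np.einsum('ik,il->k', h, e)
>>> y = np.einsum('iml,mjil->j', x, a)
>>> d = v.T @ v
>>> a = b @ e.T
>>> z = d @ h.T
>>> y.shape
(31,)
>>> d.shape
(7, 7)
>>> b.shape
(2, 17)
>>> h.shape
(31, 7)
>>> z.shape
(7, 31)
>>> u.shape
()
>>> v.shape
(17, 7)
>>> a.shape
(2, 31)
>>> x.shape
(37, 17, 2)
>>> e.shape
(31, 17)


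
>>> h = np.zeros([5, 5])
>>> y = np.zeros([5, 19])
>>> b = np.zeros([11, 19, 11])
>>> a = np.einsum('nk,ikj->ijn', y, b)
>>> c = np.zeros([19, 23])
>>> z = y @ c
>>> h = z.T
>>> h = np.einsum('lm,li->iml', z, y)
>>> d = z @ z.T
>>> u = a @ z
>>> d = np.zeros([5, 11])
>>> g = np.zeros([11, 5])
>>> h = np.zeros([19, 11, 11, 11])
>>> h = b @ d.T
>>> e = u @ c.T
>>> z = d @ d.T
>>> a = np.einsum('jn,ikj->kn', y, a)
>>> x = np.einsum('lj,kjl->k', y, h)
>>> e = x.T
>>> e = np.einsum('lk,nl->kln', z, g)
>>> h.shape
(11, 19, 5)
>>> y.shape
(5, 19)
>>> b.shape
(11, 19, 11)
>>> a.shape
(11, 19)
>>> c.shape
(19, 23)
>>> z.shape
(5, 5)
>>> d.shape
(5, 11)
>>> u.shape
(11, 11, 23)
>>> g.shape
(11, 5)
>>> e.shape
(5, 5, 11)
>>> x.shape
(11,)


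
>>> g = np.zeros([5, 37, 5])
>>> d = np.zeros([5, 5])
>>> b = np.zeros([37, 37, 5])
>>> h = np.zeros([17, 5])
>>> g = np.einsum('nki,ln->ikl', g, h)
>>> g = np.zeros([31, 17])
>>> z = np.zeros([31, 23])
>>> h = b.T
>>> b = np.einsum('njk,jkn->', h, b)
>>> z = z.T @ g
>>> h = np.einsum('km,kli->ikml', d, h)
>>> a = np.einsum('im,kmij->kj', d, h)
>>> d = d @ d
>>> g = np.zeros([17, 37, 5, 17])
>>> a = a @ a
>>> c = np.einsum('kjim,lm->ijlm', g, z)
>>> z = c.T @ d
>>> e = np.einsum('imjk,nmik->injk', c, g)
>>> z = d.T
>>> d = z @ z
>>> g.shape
(17, 37, 5, 17)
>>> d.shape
(5, 5)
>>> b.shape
()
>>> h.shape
(37, 5, 5, 37)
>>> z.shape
(5, 5)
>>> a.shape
(37, 37)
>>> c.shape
(5, 37, 23, 17)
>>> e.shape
(5, 17, 23, 17)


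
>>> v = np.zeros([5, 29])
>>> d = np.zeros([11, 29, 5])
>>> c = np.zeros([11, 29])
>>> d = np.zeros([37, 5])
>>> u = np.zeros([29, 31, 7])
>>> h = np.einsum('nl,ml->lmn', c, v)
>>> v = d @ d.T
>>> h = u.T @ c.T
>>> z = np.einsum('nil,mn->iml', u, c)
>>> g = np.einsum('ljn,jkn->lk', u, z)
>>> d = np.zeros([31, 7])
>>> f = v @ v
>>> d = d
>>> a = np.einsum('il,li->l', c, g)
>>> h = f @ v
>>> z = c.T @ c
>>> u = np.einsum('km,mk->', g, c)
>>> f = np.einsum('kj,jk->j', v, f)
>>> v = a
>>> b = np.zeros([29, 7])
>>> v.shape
(29,)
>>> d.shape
(31, 7)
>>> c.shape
(11, 29)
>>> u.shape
()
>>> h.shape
(37, 37)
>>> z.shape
(29, 29)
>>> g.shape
(29, 11)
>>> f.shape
(37,)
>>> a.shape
(29,)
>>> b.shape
(29, 7)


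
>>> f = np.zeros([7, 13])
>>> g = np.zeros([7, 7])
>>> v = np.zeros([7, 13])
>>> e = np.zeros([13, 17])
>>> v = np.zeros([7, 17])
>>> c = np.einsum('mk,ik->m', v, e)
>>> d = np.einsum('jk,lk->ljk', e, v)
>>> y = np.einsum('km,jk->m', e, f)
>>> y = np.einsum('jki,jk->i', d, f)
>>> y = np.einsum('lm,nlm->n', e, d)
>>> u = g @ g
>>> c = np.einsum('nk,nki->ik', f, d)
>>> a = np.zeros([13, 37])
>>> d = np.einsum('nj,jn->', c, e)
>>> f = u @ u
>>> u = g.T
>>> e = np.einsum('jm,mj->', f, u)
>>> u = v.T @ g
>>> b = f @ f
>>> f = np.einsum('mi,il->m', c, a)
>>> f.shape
(17,)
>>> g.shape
(7, 7)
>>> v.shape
(7, 17)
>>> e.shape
()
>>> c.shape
(17, 13)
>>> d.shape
()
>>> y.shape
(7,)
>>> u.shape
(17, 7)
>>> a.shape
(13, 37)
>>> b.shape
(7, 7)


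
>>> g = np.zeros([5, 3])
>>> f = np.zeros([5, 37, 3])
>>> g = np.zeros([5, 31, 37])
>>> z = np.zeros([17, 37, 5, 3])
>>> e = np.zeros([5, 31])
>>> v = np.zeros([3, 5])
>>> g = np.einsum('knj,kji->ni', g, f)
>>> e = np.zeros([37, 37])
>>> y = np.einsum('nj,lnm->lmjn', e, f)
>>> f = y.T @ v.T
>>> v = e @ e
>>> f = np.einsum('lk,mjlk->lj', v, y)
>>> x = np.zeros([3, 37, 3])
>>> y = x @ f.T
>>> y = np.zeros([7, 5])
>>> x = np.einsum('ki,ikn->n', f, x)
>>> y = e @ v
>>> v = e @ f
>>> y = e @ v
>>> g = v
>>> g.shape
(37, 3)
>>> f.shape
(37, 3)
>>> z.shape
(17, 37, 5, 3)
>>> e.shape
(37, 37)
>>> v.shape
(37, 3)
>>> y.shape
(37, 3)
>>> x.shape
(3,)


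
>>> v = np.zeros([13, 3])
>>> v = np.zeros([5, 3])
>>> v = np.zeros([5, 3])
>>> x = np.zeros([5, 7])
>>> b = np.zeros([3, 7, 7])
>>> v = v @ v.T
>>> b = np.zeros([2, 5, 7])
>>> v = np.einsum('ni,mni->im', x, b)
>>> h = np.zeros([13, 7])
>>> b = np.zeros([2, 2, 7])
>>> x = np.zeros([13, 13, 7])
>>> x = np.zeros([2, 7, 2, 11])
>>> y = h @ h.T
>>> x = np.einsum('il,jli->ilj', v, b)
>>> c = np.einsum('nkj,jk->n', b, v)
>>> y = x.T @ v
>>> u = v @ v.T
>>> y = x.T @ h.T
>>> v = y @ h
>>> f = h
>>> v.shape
(2, 2, 7)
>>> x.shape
(7, 2, 2)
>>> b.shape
(2, 2, 7)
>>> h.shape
(13, 7)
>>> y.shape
(2, 2, 13)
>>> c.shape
(2,)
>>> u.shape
(7, 7)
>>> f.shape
(13, 7)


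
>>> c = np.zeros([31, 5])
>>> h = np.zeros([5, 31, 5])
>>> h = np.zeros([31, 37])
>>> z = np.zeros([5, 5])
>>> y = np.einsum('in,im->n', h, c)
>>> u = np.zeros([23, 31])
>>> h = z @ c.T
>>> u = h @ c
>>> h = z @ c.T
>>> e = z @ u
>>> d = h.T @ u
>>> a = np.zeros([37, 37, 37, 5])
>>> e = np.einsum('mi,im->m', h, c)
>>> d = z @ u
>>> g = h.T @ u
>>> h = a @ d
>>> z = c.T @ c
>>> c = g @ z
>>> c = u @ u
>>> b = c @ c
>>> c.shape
(5, 5)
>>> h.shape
(37, 37, 37, 5)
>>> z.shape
(5, 5)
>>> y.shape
(37,)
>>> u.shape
(5, 5)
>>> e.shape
(5,)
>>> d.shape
(5, 5)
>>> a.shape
(37, 37, 37, 5)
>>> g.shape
(31, 5)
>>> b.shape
(5, 5)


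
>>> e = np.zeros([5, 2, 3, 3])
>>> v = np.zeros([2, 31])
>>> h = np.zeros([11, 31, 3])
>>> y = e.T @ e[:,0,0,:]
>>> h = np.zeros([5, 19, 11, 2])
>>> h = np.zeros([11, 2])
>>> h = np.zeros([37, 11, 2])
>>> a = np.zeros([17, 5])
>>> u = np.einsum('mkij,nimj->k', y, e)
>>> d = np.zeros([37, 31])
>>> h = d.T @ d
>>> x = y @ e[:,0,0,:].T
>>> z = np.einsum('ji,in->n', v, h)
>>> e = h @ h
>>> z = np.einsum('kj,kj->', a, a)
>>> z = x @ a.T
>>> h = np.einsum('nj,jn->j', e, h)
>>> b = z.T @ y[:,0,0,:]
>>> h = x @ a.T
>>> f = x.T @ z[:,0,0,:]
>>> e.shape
(31, 31)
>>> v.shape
(2, 31)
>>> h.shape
(3, 3, 2, 17)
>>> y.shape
(3, 3, 2, 3)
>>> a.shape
(17, 5)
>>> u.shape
(3,)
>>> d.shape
(37, 31)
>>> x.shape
(3, 3, 2, 5)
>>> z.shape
(3, 3, 2, 17)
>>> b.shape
(17, 2, 3, 3)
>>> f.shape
(5, 2, 3, 17)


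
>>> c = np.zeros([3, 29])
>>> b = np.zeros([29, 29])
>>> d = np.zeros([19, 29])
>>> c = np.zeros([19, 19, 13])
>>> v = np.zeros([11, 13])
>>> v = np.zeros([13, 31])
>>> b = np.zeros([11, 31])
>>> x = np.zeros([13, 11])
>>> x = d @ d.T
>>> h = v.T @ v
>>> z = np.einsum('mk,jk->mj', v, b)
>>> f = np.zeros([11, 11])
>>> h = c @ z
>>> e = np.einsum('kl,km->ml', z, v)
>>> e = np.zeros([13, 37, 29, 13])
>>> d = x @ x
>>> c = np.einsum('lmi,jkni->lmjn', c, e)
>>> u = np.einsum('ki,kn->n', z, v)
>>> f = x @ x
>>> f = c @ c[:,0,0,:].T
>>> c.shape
(19, 19, 13, 29)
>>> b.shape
(11, 31)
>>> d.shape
(19, 19)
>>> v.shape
(13, 31)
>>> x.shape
(19, 19)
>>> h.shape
(19, 19, 11)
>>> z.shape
(13, 11)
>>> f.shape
(19, 19, 13, 19)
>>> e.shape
(13, 37, 29, 13)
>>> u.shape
(31,)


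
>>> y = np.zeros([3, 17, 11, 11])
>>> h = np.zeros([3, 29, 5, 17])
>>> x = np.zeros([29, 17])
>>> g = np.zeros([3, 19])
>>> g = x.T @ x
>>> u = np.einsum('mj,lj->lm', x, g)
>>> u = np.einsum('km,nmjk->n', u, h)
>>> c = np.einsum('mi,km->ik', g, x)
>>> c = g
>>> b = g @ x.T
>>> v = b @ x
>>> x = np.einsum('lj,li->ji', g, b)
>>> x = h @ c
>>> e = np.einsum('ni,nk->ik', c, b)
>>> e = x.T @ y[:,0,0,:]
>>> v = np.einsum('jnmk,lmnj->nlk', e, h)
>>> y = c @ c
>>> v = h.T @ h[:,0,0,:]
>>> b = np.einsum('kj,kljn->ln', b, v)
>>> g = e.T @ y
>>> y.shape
(17, 17)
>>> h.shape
(3, 29, 5, 17)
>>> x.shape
(3, 29, 5, 17)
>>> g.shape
(11, 29, 5, 17)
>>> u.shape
(3,)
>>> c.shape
(17, 17)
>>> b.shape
(5, 17)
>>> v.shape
(17, 5, 29, 17)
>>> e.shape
(17, 5, 29, 11)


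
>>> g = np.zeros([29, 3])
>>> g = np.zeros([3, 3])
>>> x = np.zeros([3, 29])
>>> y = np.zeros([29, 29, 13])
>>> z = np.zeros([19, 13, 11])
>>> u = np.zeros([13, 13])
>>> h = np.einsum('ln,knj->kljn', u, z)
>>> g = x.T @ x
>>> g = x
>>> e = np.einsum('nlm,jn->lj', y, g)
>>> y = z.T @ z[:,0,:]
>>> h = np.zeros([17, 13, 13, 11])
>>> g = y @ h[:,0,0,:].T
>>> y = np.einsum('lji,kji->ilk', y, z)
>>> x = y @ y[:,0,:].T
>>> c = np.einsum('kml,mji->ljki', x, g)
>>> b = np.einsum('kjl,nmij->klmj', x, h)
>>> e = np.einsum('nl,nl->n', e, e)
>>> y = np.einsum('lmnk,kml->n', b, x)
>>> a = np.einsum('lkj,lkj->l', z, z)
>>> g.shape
(11, 13, 17)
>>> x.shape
(11, 11, 11)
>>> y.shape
(13,)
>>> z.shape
(19, 13, 11)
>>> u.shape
(13, 13)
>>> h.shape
(17, 13, 13, 11)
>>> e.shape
(29,)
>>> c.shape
(11, 13, 11, 17)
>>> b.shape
(11, 11, 13, 11)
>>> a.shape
(19,)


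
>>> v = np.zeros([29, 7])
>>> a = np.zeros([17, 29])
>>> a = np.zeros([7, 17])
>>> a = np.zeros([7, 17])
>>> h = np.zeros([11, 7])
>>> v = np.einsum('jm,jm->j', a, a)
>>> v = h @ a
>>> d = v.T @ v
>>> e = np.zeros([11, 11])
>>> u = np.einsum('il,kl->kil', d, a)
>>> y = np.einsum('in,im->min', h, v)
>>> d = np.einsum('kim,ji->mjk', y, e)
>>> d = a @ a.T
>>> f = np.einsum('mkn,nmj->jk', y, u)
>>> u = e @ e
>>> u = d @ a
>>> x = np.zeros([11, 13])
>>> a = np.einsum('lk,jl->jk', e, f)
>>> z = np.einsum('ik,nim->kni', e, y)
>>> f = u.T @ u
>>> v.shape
(11, 17)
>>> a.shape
(17, 11)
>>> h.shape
(11, 7)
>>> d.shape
(7, 7)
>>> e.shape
(11, 11)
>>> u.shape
(7, 17)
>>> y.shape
(17, 11, 7)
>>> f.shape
(17, 17)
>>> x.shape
(11, 13)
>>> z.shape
(11, 17, 11)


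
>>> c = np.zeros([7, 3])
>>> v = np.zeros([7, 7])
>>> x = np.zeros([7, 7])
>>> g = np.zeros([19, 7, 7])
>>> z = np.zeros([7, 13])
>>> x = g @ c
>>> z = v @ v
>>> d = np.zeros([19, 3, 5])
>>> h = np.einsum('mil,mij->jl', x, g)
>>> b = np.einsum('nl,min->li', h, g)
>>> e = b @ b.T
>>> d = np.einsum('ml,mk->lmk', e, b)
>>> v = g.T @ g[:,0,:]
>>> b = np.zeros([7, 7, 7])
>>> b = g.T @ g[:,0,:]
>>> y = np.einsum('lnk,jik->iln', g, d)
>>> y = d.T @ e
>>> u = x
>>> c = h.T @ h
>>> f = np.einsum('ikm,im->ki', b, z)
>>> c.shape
(3, 3)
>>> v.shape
(7, 7, 7)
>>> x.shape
(19, 7, 3)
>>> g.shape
(19, 7, 7)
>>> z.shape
(7, 7)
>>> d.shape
(3, 3, 7)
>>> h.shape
(7, 3)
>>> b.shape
(7, 7, 7)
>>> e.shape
(3, 3)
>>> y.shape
(7, 3, 3)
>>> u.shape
(19, 7, 3)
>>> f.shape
(7, 7)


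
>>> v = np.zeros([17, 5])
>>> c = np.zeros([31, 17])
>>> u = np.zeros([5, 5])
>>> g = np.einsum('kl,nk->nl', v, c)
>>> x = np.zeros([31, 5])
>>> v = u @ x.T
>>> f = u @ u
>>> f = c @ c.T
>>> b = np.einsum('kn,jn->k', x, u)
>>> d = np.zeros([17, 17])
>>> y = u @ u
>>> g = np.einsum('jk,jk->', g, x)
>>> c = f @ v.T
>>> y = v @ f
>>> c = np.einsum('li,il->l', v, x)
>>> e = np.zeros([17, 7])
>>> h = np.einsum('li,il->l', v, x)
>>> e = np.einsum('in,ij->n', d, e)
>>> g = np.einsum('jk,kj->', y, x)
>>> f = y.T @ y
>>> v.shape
(5, 31)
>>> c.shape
(5,)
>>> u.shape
(5, 5)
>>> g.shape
()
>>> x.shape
(31, 5)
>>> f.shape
(31, 31)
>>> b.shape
(31,)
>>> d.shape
(17, 17)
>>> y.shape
(5, 31)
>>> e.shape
(17,)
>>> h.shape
(5,)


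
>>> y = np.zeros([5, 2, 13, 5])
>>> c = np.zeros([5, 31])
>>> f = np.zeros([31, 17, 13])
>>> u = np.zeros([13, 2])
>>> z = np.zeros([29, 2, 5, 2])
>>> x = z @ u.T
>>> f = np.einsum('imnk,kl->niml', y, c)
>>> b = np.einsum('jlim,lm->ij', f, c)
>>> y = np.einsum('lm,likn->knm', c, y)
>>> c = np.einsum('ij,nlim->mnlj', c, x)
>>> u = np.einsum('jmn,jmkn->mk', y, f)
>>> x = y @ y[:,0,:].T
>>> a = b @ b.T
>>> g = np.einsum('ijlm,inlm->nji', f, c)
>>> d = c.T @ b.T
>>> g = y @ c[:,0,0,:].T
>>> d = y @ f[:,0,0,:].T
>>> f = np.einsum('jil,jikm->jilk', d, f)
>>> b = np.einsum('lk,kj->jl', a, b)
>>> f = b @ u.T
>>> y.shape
(13, 5, 31)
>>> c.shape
(13, 29, 2, 31)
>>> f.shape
(13, 5)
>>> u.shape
(5, 2)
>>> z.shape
(29, 2, 5, 2)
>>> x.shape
(13, 5, 13)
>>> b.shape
(13, 2)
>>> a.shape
(2, 2)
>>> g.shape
(13, 5, 13)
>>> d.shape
(13, 5, 13)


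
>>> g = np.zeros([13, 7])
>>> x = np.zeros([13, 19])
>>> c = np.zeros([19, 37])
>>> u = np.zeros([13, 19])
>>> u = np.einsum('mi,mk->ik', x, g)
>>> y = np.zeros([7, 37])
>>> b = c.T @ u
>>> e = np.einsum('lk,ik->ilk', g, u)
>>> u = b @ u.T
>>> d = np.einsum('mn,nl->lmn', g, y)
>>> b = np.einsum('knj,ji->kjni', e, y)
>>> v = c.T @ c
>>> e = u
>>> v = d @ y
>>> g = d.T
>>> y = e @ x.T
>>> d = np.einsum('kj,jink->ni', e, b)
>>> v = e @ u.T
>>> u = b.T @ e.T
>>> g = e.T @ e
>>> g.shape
(19, 19)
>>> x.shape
(13, 19)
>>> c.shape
(19, 37)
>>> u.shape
(37, 13, 7, 37)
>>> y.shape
(37, 13)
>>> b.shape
(19, 7, 13, 37)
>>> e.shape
(37, 19)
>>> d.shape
(13, 7)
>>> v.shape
(37, 37)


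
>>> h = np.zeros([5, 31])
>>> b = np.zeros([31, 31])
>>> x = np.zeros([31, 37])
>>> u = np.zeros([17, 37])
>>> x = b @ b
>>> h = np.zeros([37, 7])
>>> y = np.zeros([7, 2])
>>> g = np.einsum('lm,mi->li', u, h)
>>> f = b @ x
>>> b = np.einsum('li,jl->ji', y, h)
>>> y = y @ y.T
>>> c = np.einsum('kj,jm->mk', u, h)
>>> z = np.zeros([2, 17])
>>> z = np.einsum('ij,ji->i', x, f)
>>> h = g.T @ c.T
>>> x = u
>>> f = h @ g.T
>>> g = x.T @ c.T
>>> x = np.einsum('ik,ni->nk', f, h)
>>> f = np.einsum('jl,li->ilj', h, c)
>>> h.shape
(7, 7)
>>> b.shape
(37, 2)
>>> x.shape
(7, 17)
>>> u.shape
(17, 37)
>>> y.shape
(7, 7)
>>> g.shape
(37, 7)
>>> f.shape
(17, 7, 7)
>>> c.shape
(7, 17)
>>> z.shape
(31,)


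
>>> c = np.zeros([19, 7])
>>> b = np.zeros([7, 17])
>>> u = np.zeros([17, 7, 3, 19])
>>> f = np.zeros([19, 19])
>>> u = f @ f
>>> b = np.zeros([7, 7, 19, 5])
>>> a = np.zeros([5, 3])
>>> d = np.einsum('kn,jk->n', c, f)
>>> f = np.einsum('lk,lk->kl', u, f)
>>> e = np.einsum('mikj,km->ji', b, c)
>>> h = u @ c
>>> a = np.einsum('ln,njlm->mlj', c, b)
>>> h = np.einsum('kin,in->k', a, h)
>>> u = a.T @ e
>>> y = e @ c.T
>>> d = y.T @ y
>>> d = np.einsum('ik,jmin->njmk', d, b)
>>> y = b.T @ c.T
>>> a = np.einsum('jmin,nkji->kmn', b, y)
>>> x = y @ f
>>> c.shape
(19, 7)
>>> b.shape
(7, 7, 19, 5)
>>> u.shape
(7, 19, 7)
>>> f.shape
(19, 19)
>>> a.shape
(19, 7, 5)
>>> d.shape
(5, 7, 7, 19)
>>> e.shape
(5, 7)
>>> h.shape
(5,)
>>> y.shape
(5, 19, 7, 19)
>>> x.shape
(5, 19, 7, 19)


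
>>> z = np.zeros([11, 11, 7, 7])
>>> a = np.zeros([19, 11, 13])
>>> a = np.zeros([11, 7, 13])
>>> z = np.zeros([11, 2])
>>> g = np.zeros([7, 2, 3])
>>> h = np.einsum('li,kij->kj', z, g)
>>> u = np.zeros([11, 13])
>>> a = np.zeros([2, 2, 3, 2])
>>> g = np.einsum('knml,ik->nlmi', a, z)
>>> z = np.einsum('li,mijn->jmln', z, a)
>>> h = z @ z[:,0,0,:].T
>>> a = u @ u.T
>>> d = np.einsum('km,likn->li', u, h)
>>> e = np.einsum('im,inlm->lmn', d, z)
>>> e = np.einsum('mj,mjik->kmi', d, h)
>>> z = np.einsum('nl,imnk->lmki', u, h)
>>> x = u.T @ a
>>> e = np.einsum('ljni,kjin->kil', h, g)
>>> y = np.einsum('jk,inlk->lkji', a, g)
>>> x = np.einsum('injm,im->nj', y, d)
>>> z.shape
(13, 2, 3, 3)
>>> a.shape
(11, 11)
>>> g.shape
(2, 2, 3, 11)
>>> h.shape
(3, 2, 11, 3)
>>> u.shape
(11, 13)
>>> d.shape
(3, 2)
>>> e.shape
(2, 3, 3)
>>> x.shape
(11, 11)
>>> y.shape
(3, 11, 11, 2)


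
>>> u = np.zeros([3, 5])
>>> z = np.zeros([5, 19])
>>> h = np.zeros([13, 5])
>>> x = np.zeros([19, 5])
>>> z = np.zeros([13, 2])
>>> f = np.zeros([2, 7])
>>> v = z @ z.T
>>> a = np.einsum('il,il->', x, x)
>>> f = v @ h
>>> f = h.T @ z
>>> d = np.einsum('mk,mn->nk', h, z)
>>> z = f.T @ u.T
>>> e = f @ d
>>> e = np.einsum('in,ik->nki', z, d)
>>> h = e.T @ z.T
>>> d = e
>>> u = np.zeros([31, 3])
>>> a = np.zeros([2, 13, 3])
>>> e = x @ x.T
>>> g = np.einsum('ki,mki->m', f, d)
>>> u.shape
(31, 3)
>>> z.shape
(2, 3)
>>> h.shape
(2, 5, 2)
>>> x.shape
(19, 5)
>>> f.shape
(5, 2)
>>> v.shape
(13, 13)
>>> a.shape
(2, 13, 3)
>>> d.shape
(3, 5, 2)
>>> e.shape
(19, 19)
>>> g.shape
(3,)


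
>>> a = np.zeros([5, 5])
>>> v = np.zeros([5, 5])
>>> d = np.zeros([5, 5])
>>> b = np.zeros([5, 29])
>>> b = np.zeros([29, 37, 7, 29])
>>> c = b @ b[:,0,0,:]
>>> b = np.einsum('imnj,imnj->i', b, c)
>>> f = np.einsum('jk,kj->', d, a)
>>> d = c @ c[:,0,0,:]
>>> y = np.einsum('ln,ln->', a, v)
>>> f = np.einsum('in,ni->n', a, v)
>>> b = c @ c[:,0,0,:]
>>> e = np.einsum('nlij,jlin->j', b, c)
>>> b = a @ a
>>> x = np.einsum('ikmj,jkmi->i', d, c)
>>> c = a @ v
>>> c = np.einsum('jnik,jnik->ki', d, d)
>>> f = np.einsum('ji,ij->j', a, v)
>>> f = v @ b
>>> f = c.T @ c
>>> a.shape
(5, 5)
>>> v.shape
(5, 5)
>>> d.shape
(29, 37, 7, 29)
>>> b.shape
(5, 5)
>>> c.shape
(29, 7)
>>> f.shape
(7, 7)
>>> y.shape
()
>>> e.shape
(29,)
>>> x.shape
(29,)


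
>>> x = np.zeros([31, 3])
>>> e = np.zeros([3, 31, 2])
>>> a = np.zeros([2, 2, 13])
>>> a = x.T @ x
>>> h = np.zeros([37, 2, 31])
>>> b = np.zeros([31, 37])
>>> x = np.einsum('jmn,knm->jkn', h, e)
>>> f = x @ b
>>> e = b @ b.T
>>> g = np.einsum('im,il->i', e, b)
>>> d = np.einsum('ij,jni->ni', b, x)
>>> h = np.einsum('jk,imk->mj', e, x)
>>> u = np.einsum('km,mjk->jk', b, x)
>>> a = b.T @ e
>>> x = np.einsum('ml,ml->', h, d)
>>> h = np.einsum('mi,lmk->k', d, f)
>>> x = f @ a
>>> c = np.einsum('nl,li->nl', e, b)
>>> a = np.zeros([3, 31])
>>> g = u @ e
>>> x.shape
(37, 3, 31)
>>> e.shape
(31, 31)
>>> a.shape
(3, 31)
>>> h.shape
(37,)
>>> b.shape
(31, 37)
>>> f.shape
(37, 3, 37)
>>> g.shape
(3, 31)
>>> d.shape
(3, 31)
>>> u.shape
(3, 31)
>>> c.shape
(31, 31)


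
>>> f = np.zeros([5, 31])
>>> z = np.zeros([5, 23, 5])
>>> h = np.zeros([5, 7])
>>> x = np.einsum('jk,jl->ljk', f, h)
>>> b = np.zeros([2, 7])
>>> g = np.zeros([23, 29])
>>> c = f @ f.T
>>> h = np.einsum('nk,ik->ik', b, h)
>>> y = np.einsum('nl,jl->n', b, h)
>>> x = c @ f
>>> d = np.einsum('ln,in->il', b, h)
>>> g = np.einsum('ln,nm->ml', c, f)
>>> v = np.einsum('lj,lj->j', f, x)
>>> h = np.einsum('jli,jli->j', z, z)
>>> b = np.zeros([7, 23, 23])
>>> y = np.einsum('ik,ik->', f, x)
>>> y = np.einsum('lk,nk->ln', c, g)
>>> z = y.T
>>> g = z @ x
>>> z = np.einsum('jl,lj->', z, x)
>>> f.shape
(5, 31)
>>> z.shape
()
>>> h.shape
(5,)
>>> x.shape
(5, 31)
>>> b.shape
(7, 23, 23)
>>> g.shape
(31, 31)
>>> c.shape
(5, 5)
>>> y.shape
(5, 31)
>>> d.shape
(5, 2)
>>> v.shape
(31,)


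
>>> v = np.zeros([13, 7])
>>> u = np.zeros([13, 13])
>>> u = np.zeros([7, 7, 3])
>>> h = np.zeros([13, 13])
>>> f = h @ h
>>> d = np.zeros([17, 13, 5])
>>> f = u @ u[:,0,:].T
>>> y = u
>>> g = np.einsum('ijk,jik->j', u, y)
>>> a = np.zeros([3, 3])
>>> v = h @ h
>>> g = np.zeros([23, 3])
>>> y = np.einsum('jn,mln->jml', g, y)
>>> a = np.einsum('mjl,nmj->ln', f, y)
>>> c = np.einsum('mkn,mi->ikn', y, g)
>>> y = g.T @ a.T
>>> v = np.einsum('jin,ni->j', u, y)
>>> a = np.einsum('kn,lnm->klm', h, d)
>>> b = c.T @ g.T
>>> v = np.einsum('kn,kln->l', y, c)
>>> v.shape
(7,)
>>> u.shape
(7, 7, 3)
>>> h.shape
(13, 13)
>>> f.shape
(7, 7, 7)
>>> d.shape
(17, 13, 5)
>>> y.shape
(3, 7)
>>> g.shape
(23, 3)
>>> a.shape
(13, 17, 5)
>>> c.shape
(3, 7, 7)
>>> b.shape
(7, 7, 23)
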